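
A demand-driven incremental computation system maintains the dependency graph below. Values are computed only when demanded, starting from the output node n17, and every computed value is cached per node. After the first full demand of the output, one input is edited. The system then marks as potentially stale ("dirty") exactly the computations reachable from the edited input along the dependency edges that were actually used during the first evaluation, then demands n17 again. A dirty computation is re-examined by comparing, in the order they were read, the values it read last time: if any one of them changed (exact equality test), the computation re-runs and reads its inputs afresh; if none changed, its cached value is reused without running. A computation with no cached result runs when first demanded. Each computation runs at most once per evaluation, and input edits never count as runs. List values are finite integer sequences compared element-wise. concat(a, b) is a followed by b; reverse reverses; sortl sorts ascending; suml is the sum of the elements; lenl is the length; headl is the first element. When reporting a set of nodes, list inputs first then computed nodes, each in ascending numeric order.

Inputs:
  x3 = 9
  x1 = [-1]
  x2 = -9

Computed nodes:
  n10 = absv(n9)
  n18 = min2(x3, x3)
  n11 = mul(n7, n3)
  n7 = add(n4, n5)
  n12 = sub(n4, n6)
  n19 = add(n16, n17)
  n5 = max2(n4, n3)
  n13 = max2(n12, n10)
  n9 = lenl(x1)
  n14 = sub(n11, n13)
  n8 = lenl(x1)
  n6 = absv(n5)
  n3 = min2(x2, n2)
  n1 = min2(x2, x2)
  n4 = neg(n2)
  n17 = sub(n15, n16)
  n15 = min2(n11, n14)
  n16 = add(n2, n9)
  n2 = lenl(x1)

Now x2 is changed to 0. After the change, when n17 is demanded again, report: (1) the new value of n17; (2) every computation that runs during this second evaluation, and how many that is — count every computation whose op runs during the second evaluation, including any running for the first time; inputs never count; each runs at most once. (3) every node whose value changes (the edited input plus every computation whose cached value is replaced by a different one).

First evaluation (everything demanded from the output):
  n2 = lenl([-1]) = 1
  n3 = min2(-9, 1) = -9
  n4 = neg(1) = -1
  n5 = max2(-1, -9) = -1
  n6 = absv(-1) = 1
  n7 = add(-1, -1) = -2
  n9 = lenl([-1]) = 1
  n10 = absv(1) = 1
  n11 = mul(-2, -9) = 18
  n12 = sub(-1, 1) = -2
  n13 = max2(-2, 1) = 1
  n14 = sub(18, 1) = 17
  n15 = min2(18, 17) = 17
  n16 = add(1, 1) = 2
  n17 = sub(17, 2) = 15

Propagation after the edit:
  n3: runs — x2 -9->0; result 0.
  n5: runs — n3 -9->0; result 0.
  n6: runs — n5 -1->0; result 0.
  n7: runs — n5 -1->0; result -1.
  n11: runs — n7 -2->-1; n3 -9->0; result 0.
  n12: runs — n6 1->0; result -1.
  n13: runs — n12 -2->-1; result 1 (same value as before).
  n14: runs — n11 18->0; result -1.
  n15: runs — n11 18->0; n14 17->-1; result -1.
  n17: runs — n15 17->-1; result -3.

New value of n17: -3.
Computations that run: n3, n5, n6, n7, n11, n12, n13, n14, n15, n17 — 10 in total.
Values that change: x2, n3, n5, n6, n7, n11, n12, n14, n15, n17.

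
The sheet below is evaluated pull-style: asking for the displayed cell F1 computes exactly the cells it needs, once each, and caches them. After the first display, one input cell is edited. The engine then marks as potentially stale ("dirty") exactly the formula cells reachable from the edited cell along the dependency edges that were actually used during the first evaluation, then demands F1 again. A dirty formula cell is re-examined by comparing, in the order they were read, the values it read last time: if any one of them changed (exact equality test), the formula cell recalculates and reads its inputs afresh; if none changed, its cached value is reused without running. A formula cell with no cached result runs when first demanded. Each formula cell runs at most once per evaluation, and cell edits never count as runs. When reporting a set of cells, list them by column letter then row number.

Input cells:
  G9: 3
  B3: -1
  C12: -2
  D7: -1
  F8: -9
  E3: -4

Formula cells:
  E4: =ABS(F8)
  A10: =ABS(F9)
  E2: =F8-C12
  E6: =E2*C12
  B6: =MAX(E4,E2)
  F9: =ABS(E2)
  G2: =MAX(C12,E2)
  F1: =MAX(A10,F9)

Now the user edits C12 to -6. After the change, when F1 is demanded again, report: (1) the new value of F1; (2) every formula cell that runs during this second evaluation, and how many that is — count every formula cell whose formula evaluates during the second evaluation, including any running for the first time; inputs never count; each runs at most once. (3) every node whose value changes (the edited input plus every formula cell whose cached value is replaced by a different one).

Demanding F1 again yields 3.
4 formula cells run: A10, E2, F1, F9.
The nodes whose values change: A10, C12, E2, F1, F9.

First demand of the output computes:
  E2 = -9 - -2 = -7
  F9 = ABS(-7) = 7
  A10 = ABS(7) = 7
  F1 = MAX(7, 7) = 7

After the edit, cleaning proceeds:
  E2: a read changed (C12 -2->-6) — executes, giving -3.
  F9: a read changed (E2 -7->-3) — executes, giving 3.
  A10: a read changed (F9 7->3) — executes, giving 3.
  F1: a read changed (A10 7->3; F9 7->3) — executes, giving 3.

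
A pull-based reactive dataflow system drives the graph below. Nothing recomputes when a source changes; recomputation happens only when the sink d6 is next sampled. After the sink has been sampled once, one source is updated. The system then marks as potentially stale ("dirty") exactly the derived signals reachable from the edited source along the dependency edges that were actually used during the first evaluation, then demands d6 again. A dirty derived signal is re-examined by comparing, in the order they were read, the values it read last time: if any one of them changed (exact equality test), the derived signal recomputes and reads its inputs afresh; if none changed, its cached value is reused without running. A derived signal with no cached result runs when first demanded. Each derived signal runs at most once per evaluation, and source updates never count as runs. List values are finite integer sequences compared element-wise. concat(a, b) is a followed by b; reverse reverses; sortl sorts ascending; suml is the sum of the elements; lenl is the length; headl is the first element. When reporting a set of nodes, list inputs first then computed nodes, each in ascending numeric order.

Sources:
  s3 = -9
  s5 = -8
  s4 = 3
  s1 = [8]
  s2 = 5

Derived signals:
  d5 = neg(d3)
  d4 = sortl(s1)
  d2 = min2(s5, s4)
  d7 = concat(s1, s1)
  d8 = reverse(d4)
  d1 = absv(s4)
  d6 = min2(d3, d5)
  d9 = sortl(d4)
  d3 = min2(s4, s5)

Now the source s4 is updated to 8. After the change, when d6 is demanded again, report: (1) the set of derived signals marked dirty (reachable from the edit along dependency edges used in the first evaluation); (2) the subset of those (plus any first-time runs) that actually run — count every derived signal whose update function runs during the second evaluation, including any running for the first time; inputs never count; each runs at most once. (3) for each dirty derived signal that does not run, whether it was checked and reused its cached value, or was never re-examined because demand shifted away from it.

Marked dirty: d3, d5, d6.
Derived signals that run: d3 — 1 in total.
Checked but reused from cache: d5, d6.
Key observation: the change is absorbed at d3 — it re-runs but produces the same value, and the output's value is unchanged.

First evaluation (everything demanded from the output):
  d3 = min2(3, -8) = -8
  d5 = neg(-8) = 8
  d6 = min2(-8, 8) = -8

Propagation after the edit:
  d3: runs — s4 3->8; result -8 (same value as before).
  d5: checked — values it read are unchanged (d3 unchanged); reused cached 8 without running.
  d6: checked — values it read are unchanged (d3 unchanged, d5 unchanged); reused cached -8 without running.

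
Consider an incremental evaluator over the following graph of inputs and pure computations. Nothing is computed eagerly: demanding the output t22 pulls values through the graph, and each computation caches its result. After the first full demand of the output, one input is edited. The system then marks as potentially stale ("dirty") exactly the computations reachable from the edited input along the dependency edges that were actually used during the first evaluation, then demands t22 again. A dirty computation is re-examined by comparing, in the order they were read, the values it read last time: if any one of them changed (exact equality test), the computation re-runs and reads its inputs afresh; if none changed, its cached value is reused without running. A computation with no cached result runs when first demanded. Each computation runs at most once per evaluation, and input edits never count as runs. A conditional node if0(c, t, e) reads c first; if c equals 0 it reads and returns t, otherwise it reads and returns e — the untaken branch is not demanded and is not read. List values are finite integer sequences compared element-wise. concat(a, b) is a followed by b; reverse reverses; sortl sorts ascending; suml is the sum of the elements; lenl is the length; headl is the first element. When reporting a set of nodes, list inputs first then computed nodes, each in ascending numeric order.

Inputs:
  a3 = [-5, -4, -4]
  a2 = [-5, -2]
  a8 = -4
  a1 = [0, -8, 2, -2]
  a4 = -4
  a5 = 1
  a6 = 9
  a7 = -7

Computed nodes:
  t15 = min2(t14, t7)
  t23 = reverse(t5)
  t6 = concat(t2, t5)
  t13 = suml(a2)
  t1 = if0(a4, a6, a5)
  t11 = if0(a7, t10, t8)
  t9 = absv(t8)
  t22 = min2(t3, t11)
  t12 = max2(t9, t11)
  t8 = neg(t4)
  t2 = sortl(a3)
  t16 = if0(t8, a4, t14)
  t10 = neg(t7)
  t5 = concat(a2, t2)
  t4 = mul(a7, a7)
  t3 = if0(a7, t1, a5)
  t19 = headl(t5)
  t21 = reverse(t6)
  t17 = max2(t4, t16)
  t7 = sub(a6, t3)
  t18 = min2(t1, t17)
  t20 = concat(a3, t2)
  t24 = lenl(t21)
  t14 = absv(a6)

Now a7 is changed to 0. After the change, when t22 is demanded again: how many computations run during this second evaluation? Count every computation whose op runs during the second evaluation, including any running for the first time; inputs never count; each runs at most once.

Initial pass — values computed on the first demand:
  t3 = if0(a7=-7 -> else branch a5) = 1
  t4 = mul(-7, -7) = 49
  t8 = neg(49) = -49
  t11 = if0(a7=-7 -> else branch t8) = -49
  t22 = min2(1, -49) = -49

Second demand — change propagation:
  t1: newly demanded (no cache) — executes and yields 1.
  t3: re-runs because a7 -7->0; new result 1 (unchanged).
  t4: dirty yet unreached — the second evaluation never asks for it.
  t7: newly demanded (no cache) — executes and yields 8.
  t8: dirty yet unreached — the second evaluation never asks for it.
  t10: newly demanded (no cache) — executes and yields -8.
  t11: re-runs because a7 -7->0; new result -8.
  t22: re-runs because t11 -49->-8; new result -8.

The important point: the flipped condition redirects demand; t4, t8 are left stale, never re-checked.

Run set: t1, t3, t7, t10, t11, t22 (6 run).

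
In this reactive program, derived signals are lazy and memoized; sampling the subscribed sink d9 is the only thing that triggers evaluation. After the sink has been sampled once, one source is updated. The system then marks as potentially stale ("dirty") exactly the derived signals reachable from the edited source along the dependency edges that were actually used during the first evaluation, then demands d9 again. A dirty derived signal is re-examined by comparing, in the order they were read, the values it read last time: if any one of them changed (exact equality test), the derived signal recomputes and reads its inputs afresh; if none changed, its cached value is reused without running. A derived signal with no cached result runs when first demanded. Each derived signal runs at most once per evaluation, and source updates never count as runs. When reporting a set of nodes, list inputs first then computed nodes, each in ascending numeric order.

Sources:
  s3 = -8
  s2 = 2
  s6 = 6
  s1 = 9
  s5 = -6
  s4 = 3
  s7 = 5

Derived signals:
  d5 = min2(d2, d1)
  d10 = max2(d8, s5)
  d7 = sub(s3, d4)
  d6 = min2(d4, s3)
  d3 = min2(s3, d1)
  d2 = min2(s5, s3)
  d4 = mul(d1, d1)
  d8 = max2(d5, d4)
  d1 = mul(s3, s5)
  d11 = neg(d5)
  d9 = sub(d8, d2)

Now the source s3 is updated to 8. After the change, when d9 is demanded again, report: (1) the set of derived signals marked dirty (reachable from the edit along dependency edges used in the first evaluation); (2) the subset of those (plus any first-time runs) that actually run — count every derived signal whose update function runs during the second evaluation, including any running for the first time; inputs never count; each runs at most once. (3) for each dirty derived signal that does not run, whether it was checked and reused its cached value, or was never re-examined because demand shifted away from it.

First demand of the output computes:
  d1 = mul(-8, -6) = 48
  d2 = min2(-6, -8) = -8
  d4 = mul(48, 48) = 2304
  d5 = min2(-8, 48) = -8
  d8 = max2(-8, 2304) = 2304
  d9 = sub(2304, -8) = 2312

After the edit, cleaning proceeds:
  d1: a read changed (s3 -8->8) — executes, giving -48.
  d2: a read changed (s3 -8->8) — executes, giving -6.
  d4: a read changed (d1 48->-48; d1 48->-48) — executes, giving 2304 — identical to its old value.
  d5: a read changed (d2 -8->-6; d1 48->-48) — executes, giving -48.
  d8: a read changed (d5 -8->-48) — executes, giving 2304 — identical to its old value.
  d9: a read changed (d2 -8->-6) — executes, giving 2310.

The edit dirties: d1, d2, d4, d5, d8, d9.
6 derived signals run: d1, d2, d4, d5, d8, d9.
No dirty derived signal escaped a run.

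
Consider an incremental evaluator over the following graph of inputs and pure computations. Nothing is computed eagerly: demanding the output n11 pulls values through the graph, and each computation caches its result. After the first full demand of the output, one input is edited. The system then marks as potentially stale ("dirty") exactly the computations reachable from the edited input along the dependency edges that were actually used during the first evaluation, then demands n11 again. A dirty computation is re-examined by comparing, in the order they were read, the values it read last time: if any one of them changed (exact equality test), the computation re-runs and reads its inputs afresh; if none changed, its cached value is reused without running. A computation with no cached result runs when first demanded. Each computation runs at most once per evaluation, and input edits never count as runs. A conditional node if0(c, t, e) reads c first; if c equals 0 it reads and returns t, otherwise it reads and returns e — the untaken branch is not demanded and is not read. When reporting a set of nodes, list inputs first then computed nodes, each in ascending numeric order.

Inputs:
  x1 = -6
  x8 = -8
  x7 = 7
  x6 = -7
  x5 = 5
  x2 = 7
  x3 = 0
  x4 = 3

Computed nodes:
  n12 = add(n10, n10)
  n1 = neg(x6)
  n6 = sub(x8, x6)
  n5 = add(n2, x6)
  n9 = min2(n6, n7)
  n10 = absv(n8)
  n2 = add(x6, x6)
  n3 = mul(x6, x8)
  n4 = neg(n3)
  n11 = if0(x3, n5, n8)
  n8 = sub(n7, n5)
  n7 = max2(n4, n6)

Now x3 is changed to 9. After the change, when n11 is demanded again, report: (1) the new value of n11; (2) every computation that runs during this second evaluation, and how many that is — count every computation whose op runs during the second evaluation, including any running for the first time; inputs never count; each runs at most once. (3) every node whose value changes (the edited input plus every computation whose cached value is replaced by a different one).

Initial pass — values computed on the first demand:
  n2 = add(-7, -7) = -14
  n5 = add(-14, -7) = -21
  n11 = if0(x3=0 -> then branch n5) = -21

Second demand — change propagation:
  n3: newly demanded (no cache) — executes and yields 56.
  n4: newly demanded (no cache) — executes and yields -56.
  n6: newly demanded (no cache) — executes and yields -1.
  n7: newly demanded (no cache) — executes and yields -1.
  n8: newly demanded (no cache) — executes and yields 20.
  n11: re-runs because x3 0->9; new result 20.

The important point: the flipped condition pulls in fresh nodes; n3, n4, n6, n7, n8 run for the first time.

n11 now evaluates to 20.
Run set: n3, n4, n6, n7, n8, n11 (6 run).
Changed values: x3, n11.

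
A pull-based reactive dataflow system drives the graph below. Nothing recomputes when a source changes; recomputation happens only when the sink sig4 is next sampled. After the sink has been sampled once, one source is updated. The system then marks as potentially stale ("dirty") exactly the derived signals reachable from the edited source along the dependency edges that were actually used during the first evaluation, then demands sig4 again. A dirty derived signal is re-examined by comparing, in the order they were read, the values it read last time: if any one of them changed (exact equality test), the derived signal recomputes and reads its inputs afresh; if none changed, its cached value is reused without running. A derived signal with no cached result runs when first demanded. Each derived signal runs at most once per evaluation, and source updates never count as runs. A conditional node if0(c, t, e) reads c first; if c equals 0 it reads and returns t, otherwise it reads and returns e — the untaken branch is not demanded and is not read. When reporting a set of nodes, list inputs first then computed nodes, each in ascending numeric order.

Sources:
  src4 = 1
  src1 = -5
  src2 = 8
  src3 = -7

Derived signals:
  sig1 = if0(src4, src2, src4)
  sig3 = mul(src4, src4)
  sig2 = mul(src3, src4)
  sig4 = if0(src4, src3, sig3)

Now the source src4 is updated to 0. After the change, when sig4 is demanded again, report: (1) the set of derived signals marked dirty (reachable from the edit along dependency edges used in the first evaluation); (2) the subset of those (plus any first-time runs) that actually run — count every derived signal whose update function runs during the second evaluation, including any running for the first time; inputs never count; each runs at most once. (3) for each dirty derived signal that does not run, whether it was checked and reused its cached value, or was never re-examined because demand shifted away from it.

First evaluation (everything demanded from the output):
  sig3 = mul(1, 1) = 1
  sig4 = if0(src4=1 -> else branch sig3) = 1

Propagation after the edit:
  sig3: marked dirty but never re-examined — demand shifted away from it.
  sig4: runs — src4 1->0; result -7.

Key observation: a condition flipped, so demand moved to the other branch — sig3 is never re-examined.

Marked dirty: sig3, sig4.
Derived signals that run: sig4 — 1 in total.
Never re-examined (demand shifted away): sig3.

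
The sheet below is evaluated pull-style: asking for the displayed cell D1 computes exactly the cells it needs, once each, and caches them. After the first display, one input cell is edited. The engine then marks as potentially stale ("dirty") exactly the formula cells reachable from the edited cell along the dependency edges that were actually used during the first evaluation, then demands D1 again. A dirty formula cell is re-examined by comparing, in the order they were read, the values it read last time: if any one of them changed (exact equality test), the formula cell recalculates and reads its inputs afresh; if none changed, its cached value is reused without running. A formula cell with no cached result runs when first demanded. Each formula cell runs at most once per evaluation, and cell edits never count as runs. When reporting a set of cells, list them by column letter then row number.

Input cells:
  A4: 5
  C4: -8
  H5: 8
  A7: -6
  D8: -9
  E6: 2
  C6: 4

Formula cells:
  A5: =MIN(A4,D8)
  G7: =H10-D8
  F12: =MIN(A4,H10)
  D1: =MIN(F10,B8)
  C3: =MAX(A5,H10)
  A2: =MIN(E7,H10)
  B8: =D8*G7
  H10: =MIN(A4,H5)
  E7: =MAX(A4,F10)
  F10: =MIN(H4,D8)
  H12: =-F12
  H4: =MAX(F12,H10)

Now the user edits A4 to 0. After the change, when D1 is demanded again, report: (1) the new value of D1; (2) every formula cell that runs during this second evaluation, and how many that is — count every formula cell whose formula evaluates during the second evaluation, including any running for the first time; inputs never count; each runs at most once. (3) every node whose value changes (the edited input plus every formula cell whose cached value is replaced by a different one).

Demanding D1 again yields -81.
7 formula cells run: B8, D1, F10, F12, G7, H4, H10.
The nodes whose values change: A4, B8, D1, F12, G7, H4, H10.

First demand of the output computes:
  H10 = MIN(5, 8) = 5
  F12 = MIN(5, 5) = 5
  G7 = 5 - -9 = 14
  B8 = -9 * 14 = -126
  H4 = MAX(5, 5) = 5
  F10 = MIN(5, -9) = -9
  D1 = MIN(-9, -126) = -126

After the edit, cleaning proceeds:
  H10: a read changed (A4 5->0) — executes, giving 0.
  F12: a read changed (A4 5->0; H10 5->0) — executes, giving 0.
  G7: a read changed (H10 5->0) — executes, giving 9.
  B8: a read changed (G7 14->9) — executes, giving -81.
  H4: a read changed (F12 5->0; H10 5->0) — executes, giving 0.
  F10: a read changed (H4 5->0) — executes, giving -9 — identical to its old value.
  D1: a read changed (B8 -126->-81) — executes, giving -81.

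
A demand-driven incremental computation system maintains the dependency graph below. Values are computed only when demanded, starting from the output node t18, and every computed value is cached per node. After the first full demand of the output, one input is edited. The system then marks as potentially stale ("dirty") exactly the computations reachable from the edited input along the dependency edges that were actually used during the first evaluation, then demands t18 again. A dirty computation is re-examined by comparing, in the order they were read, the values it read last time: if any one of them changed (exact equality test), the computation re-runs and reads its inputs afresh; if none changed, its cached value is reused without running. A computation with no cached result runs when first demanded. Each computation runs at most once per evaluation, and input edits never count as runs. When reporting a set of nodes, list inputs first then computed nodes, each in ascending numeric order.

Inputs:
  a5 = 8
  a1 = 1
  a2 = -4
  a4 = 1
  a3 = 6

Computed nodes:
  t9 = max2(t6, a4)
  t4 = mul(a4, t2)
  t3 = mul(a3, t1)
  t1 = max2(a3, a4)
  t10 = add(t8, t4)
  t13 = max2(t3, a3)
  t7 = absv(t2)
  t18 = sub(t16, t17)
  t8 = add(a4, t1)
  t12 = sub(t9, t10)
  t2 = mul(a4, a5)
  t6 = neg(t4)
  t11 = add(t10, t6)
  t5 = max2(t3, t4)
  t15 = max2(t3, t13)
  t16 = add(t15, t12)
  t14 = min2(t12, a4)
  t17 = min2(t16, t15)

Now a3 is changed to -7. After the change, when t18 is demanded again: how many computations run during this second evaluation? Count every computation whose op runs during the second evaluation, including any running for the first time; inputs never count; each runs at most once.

First evaluation (everything demanded from the output):
  t1 = max2(6, 1) = 6
  t2 = mul(1, 8) = 8
  t3 = mul(6, 6) = 36
  t4 = mul(1, 8) = 8
  t6 = neg(8) = -8
  t8 = add(1, 6) = 7
  t9 = max2(-8, 1) = 1
  t10 = add(7, 8) = 15
  t12 = sub(1, 15) = -14
  t13 = max2(36, 6) = 36
  t15 = max2(36, 36) = 36
  t16 = add(36, -14) = 22
  t17 = min2(22, 36) = 22
  t18 = sub(22, 22) = 0

Propagation after the edit:
  t1: runs — a3 6->-7; result 1.
  t3: runs — a3 6->-7; t1 6->1; result -7.
  t8: runs — t1 6->1; result 2.
  t10: runs — t8 7->2; result 10.
  t12: runs — t10 15->10; result -9.
  t13: runs — t3 36->-7; a3 6->-7; result -7.
  t15: runs — t3 36->-7; t13 36->-7; result -7.
  t16: runs — t15 36->-7; t12 -14->-9; result -16.
  t17: runs — t16 22->-16; t15 36->-7; result -16.
  t18: runs — t16 22->-16; t17 22->-16; result 0 (same value as before).

Computations that run: t1, t3, t8, t10, t12, t13, t15, t16, t17, t18 — 10 in total.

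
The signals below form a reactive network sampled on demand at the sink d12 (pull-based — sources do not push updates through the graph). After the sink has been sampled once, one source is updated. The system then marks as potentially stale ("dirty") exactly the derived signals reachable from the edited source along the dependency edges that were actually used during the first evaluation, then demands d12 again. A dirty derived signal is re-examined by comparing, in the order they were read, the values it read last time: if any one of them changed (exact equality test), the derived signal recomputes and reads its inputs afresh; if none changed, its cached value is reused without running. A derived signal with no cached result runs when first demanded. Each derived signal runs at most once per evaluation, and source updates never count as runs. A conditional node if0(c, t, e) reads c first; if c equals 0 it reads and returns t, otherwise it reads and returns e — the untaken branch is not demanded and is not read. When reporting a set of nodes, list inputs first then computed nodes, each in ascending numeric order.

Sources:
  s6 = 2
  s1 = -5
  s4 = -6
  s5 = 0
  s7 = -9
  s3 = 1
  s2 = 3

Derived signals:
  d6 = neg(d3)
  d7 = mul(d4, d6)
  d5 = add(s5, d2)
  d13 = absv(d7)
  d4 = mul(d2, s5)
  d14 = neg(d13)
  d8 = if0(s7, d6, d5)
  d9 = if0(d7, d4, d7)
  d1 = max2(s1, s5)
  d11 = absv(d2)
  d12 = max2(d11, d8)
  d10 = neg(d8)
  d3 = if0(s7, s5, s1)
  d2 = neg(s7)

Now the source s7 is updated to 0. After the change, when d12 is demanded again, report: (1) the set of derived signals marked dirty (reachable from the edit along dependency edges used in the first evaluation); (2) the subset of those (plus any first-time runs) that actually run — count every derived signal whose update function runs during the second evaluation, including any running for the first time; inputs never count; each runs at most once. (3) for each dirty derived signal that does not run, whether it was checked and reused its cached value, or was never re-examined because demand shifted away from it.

Initial pass — values computed on the first demand:
  d2 = neg(-9) = 9
  d5 = add(0, 9) = 9
  d8 = if0(s7=-9 -> else branch d5) = 9
  d11 = absv(9) = 9
  d12 = max2(9, 9) = 9

Second demand — change propagation:
  d2: re-runs because s7 -9->0; new result 0.
  d3: newly demanded (no cache) — executes and yields 0.
  d5: dirty yet unreached — the second evaluation never asks for it.
  d6: newly demanded (no cache) — executes and yields 0.
  d8: re-runs because s7 -9->0; new result 0.
  d11: re-runs because d2 9->0; new result 0.
  d12: re-runs because d11 9->0; d8 9->0; new result 0.

The important point: the flipped condition redirects demand; d5 is left stale, never re-checked.

Dirty set: d2, d5, d8, d11, d12.
Run set: d2, d3, d6, d8, d11, d12 (6 run).
Left stale — demand moved off them: d5.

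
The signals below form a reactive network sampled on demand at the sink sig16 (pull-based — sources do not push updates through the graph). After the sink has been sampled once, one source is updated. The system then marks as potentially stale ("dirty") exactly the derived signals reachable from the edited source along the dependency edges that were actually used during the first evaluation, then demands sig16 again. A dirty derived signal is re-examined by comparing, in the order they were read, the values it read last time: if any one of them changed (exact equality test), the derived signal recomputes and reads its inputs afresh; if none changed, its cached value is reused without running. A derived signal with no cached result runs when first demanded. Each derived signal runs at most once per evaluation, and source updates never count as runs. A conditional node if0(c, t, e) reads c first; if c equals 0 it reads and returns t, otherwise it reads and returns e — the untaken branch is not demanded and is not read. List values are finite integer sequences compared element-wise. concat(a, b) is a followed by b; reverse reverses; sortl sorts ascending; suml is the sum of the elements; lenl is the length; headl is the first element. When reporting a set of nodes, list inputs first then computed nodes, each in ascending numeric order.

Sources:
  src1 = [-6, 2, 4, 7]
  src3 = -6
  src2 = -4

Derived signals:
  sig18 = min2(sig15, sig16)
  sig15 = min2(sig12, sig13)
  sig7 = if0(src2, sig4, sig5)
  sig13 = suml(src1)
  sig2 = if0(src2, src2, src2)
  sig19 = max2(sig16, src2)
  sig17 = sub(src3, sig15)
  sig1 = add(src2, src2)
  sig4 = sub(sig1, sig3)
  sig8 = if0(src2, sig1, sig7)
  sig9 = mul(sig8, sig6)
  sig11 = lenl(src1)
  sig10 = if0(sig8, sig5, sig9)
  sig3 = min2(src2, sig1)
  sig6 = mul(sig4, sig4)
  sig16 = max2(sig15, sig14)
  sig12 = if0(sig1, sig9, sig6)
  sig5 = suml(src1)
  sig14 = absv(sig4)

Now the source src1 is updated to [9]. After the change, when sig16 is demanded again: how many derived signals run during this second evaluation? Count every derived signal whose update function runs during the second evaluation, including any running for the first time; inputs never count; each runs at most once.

Run set: sig13, sig15 (2 run).
The important point: sig15 recomputes to an identical value, and the output ends up unchanged.

Initial pass — values computed on the first demand:
  sig1 = add(-4, -4) = -8
  sig3 = min2(-4, -8) = -8
  sig4 = sub(-8, -8) = 0
  sig6 = mul(0, 0) = 0
  sig12 = if0(sig1=-8 -> else branch sig6) = 0
  sig13 = suml([-6, 2, 4, 7]) = 7
  sig14 = absv(0) = 0
  sig15 = min2(0, 7) = 0
  sig16 = max2(0, 0) = 0

Second demand — change propagation:
  sig13: re-runs because src1 [-6, 2, 4, 7]->[9]; new result 9.
  sig15: re-runs because sig13 7->9; new result 0 (unchanged).
  sig16: re-examined; everything it read last time is the same (sig15 unchanged, sig14 unchanged) — cache 0 kept, no run.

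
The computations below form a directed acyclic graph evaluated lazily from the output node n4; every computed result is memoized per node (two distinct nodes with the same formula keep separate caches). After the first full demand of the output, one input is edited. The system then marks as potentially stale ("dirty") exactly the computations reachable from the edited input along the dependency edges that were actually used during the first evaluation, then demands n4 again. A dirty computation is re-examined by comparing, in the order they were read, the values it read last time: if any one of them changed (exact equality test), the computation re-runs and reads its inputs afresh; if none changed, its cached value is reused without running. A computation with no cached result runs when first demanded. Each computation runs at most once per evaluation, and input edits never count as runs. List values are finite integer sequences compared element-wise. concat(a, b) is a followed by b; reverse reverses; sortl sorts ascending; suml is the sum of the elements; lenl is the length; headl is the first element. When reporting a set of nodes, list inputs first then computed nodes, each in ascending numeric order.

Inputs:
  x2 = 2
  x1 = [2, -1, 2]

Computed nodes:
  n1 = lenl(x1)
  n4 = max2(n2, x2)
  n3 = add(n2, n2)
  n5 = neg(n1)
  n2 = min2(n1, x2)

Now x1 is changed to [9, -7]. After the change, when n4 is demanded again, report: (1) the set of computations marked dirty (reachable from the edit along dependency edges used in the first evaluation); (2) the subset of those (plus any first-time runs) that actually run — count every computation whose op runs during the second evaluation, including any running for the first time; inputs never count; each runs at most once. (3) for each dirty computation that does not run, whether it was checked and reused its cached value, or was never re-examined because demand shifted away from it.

The edit dirties: n1, n2, n4.
2 computations run: n1, n2.
Cache hits after checking: n4.
Note the absorption at n2: it re-runs yet its value is the same, leaving the output's value untouched.

First demand of the output computes:
  n1 = lenl([2, -1, 2]) = 3
  n2 = min2(3, 2) = 2
  n4 = max2(2, 2) = 2

After the edit, cleaning proceeds:
  n1: a read changed (x1 [2, -1, 2]->[9, -7]) — executes, giving 2.
  n2: a read changed (n1 3->2) — executes, giving 2 — identical to its old value.
  n4: dirty, but its reads are unchanged (n2 unchanged, x2 unchanged); cached 2 stands.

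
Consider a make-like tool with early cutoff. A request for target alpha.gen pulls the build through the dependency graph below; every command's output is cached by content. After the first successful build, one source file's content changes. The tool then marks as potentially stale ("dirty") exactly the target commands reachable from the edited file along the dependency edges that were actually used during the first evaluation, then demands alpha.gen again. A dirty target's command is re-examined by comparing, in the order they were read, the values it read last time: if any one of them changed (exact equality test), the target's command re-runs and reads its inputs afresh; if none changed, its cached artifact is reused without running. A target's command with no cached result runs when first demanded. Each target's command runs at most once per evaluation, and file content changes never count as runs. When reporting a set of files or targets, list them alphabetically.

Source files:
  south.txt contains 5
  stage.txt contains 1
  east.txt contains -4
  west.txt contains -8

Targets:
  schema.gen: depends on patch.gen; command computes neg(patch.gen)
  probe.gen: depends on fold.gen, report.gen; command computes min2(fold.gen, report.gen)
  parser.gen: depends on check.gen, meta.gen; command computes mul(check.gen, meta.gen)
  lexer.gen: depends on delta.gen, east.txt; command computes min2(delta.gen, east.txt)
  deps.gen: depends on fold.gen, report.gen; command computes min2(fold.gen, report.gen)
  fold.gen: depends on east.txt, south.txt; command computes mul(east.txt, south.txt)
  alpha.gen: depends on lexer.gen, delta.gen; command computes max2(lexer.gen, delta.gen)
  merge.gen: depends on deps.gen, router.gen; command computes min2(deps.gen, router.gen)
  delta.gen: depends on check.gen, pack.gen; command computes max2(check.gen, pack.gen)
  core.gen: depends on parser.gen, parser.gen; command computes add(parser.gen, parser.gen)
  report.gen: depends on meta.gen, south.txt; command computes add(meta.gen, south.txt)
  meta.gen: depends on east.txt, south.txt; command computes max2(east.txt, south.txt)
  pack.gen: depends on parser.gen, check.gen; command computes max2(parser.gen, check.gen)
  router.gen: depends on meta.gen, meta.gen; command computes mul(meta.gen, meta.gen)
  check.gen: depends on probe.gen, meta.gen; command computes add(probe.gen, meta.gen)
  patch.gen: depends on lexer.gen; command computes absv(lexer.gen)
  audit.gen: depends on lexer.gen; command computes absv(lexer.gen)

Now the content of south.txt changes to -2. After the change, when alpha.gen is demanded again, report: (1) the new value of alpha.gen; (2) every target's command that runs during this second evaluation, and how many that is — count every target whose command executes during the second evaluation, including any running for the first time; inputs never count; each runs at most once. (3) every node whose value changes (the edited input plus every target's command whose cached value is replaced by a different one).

First demand of the output computes:
  fold.gen = mul(-4, 5) = -20
  meta.gen = max2(-4, 5) = 5
  report.gen = add(5, 5) = 10
  probe.gen = min2(-20, 10) = -20
  check.gen = add(-20, 5) = -15
  parser.gen = mul(-15, 5) = -75
  pack.gen = max2(-75, -15) = -15
  delta.gen = max2(-15, -15) = -15
  lexer.gen = min2(-15, -4) = -15
  alpha.gen = max2(-15, -15) = -15

After the edit, cleaning proceeds:
  fold.gen: a read changed (south.txt 5->-2) — executes, giving 8.
  meta.gen: a read changed (south.txt 5->-2) — executes, giving -2.
  report.gen: a read changed (meta.gen 5->-2; south.txt 5->-2) — executes, giving -4.
  probe.gen: a read changed (fold.gen -20->8; report.gen 10->-4) — executes, giving -4.
  check.gen: a read changed (probe.gen -20->-4; meta.gen 5->-2) — executes, giving -6.
  parser.gen: a read changed (check.gen -15->-6; meta.gen 5->-2) — executes, giving 12.
  pack.gen: a read changed (parser.gen -75->12; check.gen -15->-6) — executes, giving 12.
  delta.gen: a read changed (check.gen -15->-6; pack.gen -15->12) — executes, giving 12.
  lexer.gen: a read changed (delta.gen -15->12) — executes, giving -4.
  alpha.gen: a read changed (lexer.gen -15->-4; delta.gen -15->12) — executes, giving 12.

Demanding alpha.gen again yields 12.
10 target commands run: alpha.gen, check.gen, delta.gen, fold.gen, lexer.gen, meta.gen, pack.gen, parser.gen, probe.gen, report.gen.
The nodes whose values change: alpha.gen, check.gen, delta.gen, fold.gen, lexer.gen, meta.gen, pack.gen, parser.gen, probe.gen, report.gen, south.txt.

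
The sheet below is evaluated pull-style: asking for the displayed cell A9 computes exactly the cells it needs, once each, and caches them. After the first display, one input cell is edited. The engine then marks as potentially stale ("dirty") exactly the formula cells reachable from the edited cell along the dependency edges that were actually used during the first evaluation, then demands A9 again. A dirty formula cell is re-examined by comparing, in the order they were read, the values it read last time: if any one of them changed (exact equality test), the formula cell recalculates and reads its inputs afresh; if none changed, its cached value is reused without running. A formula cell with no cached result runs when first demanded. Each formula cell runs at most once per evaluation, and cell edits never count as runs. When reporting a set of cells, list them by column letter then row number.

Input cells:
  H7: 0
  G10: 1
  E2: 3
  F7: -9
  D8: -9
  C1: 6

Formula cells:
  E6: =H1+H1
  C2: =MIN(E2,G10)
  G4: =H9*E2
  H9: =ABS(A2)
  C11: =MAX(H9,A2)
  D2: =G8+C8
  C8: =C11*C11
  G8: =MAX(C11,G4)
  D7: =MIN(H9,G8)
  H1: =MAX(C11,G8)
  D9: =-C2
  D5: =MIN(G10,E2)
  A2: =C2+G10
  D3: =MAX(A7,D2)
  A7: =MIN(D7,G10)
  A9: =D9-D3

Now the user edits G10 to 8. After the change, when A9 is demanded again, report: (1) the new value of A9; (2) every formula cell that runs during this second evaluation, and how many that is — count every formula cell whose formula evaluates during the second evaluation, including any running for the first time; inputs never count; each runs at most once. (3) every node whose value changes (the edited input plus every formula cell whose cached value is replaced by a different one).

First demand of the output computes:
  C2 = MIN(3, 1) = 1
  A2 = 1 + 1 = 2
  D9 = -(1) = -1
  H9 = ABS(2) = 2
  C11 = MAX(2, 2) = 2
  C8 = 2 * 2 = 4
  G4 = 2 * 3 = 6
  G8 = MAX(2, 6) = 6
  D2 = 6 + 4 = 10
  D7 = MIN(2, 6) = 2
  A7 = MIN(2, 1) = 1
  D3 = MAX(1, 10) = 10
  A9 = -1 - 10 = -11

After the edit, cleaning proceeds:
  C2: a read changed (G10 1->8) — executes, giving 3.
  A2: a read changed (C2 1->3; G10 1->8) — executes, giving 11.
  D9: a read changed (C2 1->3) — executes, giving -3.
  H9: a read changed (A2 2->11) — executes, giving 11.
  C11: a read changed (H9 2->11; A2 2->11) — executes, giving 11.
  C8: a read changed (C11 2->11; C11 2->11) — executes, giving 121.
  G4: a read changed (H9 2->11) — executes, giving 33.
  G8: a read changed (C11 2->11; G4 6->33) — executes, giving 33.
  D2: a read changed (G8 6->33; C8 4->121) — executes, giving 154.
  D7: a read changed (H9 2->11; G8 6->33) — executes, giving 11.
  A7: a read changed (D7 2->11; G10 1->8) — executes, giving 8.
  D3: a read changed (A7 1->8; D2 10->154) — executes, giving 154.
  A9: a read changed (D9 -1->-3; D3 10->154) — executes, giving -157.

Demanding A9 again yields -157.
13 formula cells run: A2, A7, A9, C2, C8, C11, D2, D3, D7, D9, G4, G8, H9.
The nodes whose values change: A2, A7, A9, C2, C8, C11, D2, D3, D7, D9, G4, G8, G10, H9.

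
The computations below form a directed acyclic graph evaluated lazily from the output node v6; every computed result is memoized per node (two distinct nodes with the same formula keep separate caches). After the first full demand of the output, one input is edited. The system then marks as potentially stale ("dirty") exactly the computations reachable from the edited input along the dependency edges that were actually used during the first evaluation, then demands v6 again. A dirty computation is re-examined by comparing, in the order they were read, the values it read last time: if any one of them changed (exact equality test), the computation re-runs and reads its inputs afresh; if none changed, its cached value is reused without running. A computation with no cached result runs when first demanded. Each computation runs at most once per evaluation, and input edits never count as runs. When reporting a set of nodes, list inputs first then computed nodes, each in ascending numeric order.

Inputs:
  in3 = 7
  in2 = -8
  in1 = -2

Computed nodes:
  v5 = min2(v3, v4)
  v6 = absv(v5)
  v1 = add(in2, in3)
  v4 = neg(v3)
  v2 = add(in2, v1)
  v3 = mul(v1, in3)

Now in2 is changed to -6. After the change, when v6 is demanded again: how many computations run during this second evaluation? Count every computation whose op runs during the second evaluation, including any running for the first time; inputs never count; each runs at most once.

First demand of the output computes:
  v1 = add(-8, 7) = -1
  v3 = mul(-1, 7) = -7
  v4 = neg(-7) = 7
  v5 = min2(-7, 7) = -7
  v6 = absv(-7) = 7

After the edit, cleaning proceeds:
  v1: a read changed (in2 -8->-6) — executes, giving 1.
  v3: a read changed (v1 -1->1) — executes, giving 7.
  v4: a read changed (v3 -7->7) — executes, giving -7.
  v5: a read changed (v3 -7->7; v4 7->-7) — executes, giving -7 — identical to its old value.
  v6: dirty, but its reads are unchanged (v5 unchanged); cached 7 stands.

Note the absorption at v5: it re-runs yet its value is the same, leaving the output's value untouched.

4 computations run: v1, v3, v4, v5.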